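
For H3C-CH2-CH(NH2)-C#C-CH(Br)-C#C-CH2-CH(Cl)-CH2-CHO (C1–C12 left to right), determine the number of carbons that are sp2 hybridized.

C1: sp3
C2: sp3
C3: sp3
C4: sp
C5: sp
C6: sp3
C7: sp
C8: sp
C9: sp3
C10: sp3
C11: sp3
C12: sp2 ✓
C12 → 1 sp2 carbon.

1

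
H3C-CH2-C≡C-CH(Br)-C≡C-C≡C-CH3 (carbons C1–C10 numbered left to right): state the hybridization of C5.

C5: 4 σ bonds; 4 regions of electron density → sp3.

sp3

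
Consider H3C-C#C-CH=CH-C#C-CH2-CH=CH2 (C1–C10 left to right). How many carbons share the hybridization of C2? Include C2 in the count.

4

C2 is sp (two π bonds).
C1: sp3
C2: sp ✓
C3: sp ✓
C4: sp2
C5: sp2
C6: sp ✓
C7: sp ✓
C8: sp3
C9: sp2
C10: sp2
4 carbons are sp.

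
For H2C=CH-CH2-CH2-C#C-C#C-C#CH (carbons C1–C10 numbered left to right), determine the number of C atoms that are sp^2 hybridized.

C1: sp2 ✓
C2: sp2 ✓
C3: sp3
C4: sp3
C5: sp
C6: sp
C7: sp
C8: sp
C9: sp
C10: sp
C1, C2 → 2 sp2 carbons.

2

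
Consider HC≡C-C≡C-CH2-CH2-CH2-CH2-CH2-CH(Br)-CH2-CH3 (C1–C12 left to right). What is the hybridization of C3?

C3 has 2 σ bonds, plus two π bonds: steric number 2 → sp.

sp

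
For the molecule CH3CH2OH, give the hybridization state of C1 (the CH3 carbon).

sp^3

C1 (the CH3 carbon): 4 σ bonds; 4 regions of electron density → sp3.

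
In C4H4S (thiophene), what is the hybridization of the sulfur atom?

Analogous to furan: one S lone pair in the aromatic π system, S is sp2.

sp²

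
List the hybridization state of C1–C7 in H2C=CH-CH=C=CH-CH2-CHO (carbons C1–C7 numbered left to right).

C1 sp2, C2 sp2, C3 sp2, C4 sp, C5 sp2, C6 sp3, C7 sp2

C1: 3 σ bonds, plus one π bond; 3 regions of electron density → sp2.
C2 (3 σ bonds, plus one π bond) has steric number 3: sp2.
C3 (3 σ bonds, plus one π bond) has steric number 3: sp2.
C4 (2 σ bonds, plus two π bonds) has steric number 2: sp.
C5 (3 σ bonds, plus one π bond) has steric number 3: sp2.
C6 carries 4 σ bonds, giving a steric number of 4, so it is sp3.
C7: 3 σ bonds, plus one π bond; 3 regions of electron density → sp2.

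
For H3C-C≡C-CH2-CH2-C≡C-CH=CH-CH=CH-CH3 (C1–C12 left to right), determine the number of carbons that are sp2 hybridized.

4

C1: sp3
C2: sp
C3: sp
C4: sp3
C5: sp3
C6: sp
C7: sp
C8: sp2 ✓
C9: sp2 ✓
C10: sp2 ✓
C11: sp2 ✓
C12: sp3
C8, C9, C10, C11 → 4 sp2 carbons.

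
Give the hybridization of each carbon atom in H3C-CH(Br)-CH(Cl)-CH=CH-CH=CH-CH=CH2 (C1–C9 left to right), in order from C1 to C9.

C1 is sp3: 4 σ bonds, 4 electron-density regions.
C2 — 4 σ bonds. Steric number 4, so sp3.
C3 carries 4 σ bonds, giving a steric number of 4, so it is sp3.
C4 (3 σ bonds, plus one π bond) has steric number 3: sp2.
C5 carries 3 σ bonds, plus one π bond, giving a steric number of 3, so it is sp2.
C6 is sp2: 3 σ bonds, plus one π bond, 3 electron-density regions.
C7: 3 σ bonds, plus one π bond; 3 regions of electron density → sp2.
C8: 3 σ bonds, plus one π bond — 3 electron domains, sp2.
C9 carries 3 σ bonds, plus one π bond, giving a steric number of 3, so it is sp2.

C1 sp3, C2 sp3, C3 sp3, C4 sp2, C5 sp2, C6 sp2, C7 sp2, C8 sp2, C9 sp2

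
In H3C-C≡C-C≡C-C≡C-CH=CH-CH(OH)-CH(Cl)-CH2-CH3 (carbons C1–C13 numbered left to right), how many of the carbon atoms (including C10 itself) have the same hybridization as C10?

5

C10 is sp3 (only σ bonds).
C1: sp3 ✓
C2: sp
C3: sp
C4: sp
C5: sp
C6: sp
C7: sp
C8: sp2
C9: sp2
C10: sp3 ✓
C11: sp3 ✓
C12: sp3 ✓
C13: sp3 ✓
5 carbons are sp3.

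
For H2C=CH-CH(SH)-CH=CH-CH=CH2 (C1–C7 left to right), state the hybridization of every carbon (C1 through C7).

C1 sp2, C2 sp2, C3 sp3, C4 sp2, C5 sp2, C6 sp2, C7 sp2

C1 has 3 σ bonds, plus one π bond: steric number 3 → sp2.
C2 has 3 σ bonds, plus one π bond: steric number 3 → sp2.
C3 has 4 σ bonds: steric number 4 → sp3.
C4 (3 σ bonds, plus one π bond) has steric number 3: sp2.
C5 has 3 σ bonds, plus one π bond: steric number 3 → sp2.
C6: 3 σ bonds, plus one π bond — 3 electron domains, sp2.
C7: 3 σ bonds, plus one π bond — 3 electron domains, sp2.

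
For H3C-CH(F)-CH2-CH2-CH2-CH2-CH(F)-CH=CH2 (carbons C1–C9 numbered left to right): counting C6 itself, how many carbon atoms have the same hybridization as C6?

7

C6 is sp3 (only σ bonds).
C1: sp3 ✓
C2: sp3 ✓
C3: sp3 ✓
C4: sp3 ✓
C5: sp3 ✓
C6: sp3 ✓
C7: sp3 ✓
C8: sp2
C9: sp2
7 carbons are sp3.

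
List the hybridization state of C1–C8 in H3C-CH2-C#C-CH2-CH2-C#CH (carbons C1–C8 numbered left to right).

C1: 4 σ bonds; 4 regions of electron density → sp3.
C2 is sp3: 4 σ bonds, 4 electron-density regions.
C3 — 2 σ bonds, plus two π bonds. Steric number 2, so sp.
C4: 2 σ bonds, plus two π bonds — 2 electron domains, sp.
C5: 4 σ bonds — 4 electron domains, sp3.
C6 (4 σ bonds) has steric number 4: sp3.
C7 is sp: 2 σ bonds, plus two π bonds, 2 electron-density regions.
C8 — 2 σ bonds, plus two π bonds. Steric number 2, so sp.

C1 sp3, C2 sp3, C3 sp, C4 sp, C5 sp3, C6 sp3, C7 sp, C8 sp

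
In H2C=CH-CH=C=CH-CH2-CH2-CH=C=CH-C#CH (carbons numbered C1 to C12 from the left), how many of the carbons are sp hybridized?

4

C1: sp2
C2: sp2
C3: sp2
C4: sp ✓
C5: sp2
C6: sp3
C7: sp3
C8: sp2
C9: sp ✓
C10: sp2
C11: sp ✓
C12: sp ✓
C4, C9, C11, C12 → 4 sp carbons.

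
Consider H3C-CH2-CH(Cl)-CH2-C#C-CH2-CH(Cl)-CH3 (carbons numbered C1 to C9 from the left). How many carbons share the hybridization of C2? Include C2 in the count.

7

C2 is sp3 (only σ bonds).
C1: sp3 ✓
C2: sp3 ✓
C3: sp3 ✓
C4: sp3 ✓
C5: sp
C6: sp
C7: sp3 ✓
C8: sp3 ✓
C9: sp3 ✓
7 carbons are sp3.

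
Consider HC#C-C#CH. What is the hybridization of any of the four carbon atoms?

sp

Every carbon is part of a C≡C triple bond: two σ regions → sp.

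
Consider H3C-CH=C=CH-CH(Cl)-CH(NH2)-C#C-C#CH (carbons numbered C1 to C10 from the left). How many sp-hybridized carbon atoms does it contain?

C1: sp3
C2: sp2
C3: sp ✓
C4: sp2
C5: sp3
C6: sp3
C7: sp ✓
C8: sp ✓
C9: sp ✓
C10: sp ✓
C3, C7, C8, C9, C10 → 5 sp carbons.

5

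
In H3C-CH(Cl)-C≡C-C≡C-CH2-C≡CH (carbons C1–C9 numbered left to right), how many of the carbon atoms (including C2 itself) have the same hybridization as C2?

3

C2 is sp3 (only σ bonds).
C1: sp3 ✓
C2: sp3 ✓
C3: sp
C4: sp
C5: sp
C6: sp
C7: sp3 ✓
C8: sp
C9: sp
3 carbons are sp3.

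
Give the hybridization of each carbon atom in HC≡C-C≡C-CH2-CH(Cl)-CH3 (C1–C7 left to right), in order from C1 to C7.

C1: 2 σ bonds, plus two π bonds — 2 electron domains, sp.
C2 has 2 σ bonds, plus two π bonds: steric number 2 → sp.
C3: 2 σ bonds, plus two π bonds — 2 electron domains, sp.
C4 carries 2 σ bonds, plus two π bonds, giving a steric number of 2, so it is sp.
C5: 4 σ bonds; 4 regions of electron density → sp3.
C6 has 4 σ bonds: steric number 4 → sp3.
C7 has 4 σ bonds: steric number 4 → sp3.

C1 sp, C2 sp, C3 sp, C4 sp, C5 sp3, C6 sp3, C7 sp3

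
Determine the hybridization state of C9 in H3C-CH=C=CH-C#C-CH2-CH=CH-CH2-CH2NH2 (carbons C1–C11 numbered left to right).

C9: 3 σ bonds, plus one π bond — 3 electron domains, sp2.

sp^2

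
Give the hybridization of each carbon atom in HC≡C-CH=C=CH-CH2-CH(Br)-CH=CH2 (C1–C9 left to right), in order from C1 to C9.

C1 — 2 σ bonds, plus two π bonds. Steric number 2, so sp.
C2 carries 2 σ bonds, plus two π bonds, giving a steric number of 2, so it is sp.
C3 (3 σ bonds, plus one π bond) has steric number 3: sp2.
C4 (2 σ bonds, plus two π bonds) has steric number 2: sp.
C5 is sp2: 3 σ bonds, plus one π bond, 3 electron-density regions.
C6 is sp3: 4 σ bonds, 4 electron-density regions.
C7 (4 σ bonds) has steric number 4: sp3.
C8 is sp2: 3 σ bonds, plus one π bond, 3 electron-density regions.
C9 is sp2: 3 σ bonds, plus one π bond, 3 electron-density regions.

C1 sp, C2 sp, C3 sp2, C4 sp, C5 sp2, C6 sp3, C7 sp3, C8 sp2, C9 sp2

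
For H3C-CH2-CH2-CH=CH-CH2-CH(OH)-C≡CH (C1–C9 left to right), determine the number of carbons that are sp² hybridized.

C1: sp3
C2: sp3
C3: sp3
C4: sp2 ✓
C5: sp2 ✓
C6: sp3
C7: sp3
C8: sp
C9: sp
C4, C5 → 2 sp2 carbons.

2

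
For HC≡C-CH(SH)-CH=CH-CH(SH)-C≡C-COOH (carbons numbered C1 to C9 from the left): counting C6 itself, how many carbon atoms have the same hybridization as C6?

2

C6 is sp3 (only σ bonds).
C1: sp
C2: sp
C3: sp3 ✓
C4: sp2
C5: sp2
C6: sp3 ✓
C7: sp
C8: sp
C9: sp2
2 carbons are sp3.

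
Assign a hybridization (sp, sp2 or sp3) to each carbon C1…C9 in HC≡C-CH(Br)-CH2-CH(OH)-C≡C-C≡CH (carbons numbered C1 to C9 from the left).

C1 is sp: 2 σ bonds, plus two π bonds, 2 electron-density regions.
C2 has 2 σ bonds, plus two π bonds: steric number 2 → sp.
C3 (4 σ bonds) has steric number 4: sp3.
C4: 4 σ bonds — 4 electron domains, sp3.
C5 is sp3: 4 σ bonds, 4 electron-density regions.
C6 — 2 σ bonds, plus two π bonds. Steric number 2, so sp.
C7 has 2 σ bonds, plus two π bonds: steric number 2 → sp.
C8 carries 2 σ bonds, plus two π bonds, giving a steric number of 2, so it is sp.
C9 carries 2 σ bonds, plus two π bonds, giving a steric number of 2, so it is sp.

C1 sp, C2 sp, C3 sp3, C4 sp3, C5 sp3, C6 sp, C7 sp, C8 sp, C9 sp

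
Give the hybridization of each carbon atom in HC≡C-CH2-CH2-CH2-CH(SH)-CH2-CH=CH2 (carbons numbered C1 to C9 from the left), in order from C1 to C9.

C1 (2 σ bonds, plus two π bonds) has steric number 2: sp.
C2: 2 σ bonds, plus two π bonds — 2 electron domains, sp.
C3 carries 4 σ bonds, giving a steric number of 4, so it is sp3.
C4: 4 σ bonds — 4 electron domains, sp3.
C5 carries 4 σ bonds, giving a steric number of 4, so it is sp3.
C6 carries 4 σ bonds, giving a steric number of 4, so it is sp3.
C7 (4 σ bonds) has steric number 4: sp3.
C8: 3 σ bonds, plus one π bond; 3 regions of electron density → sp2.
C9 — 3 σ bonds, plus one π bond. Steric number 3, so sp2.

C1 sp, C2 sp, C3 sp3, C4 sp3, C5 sp3, C6 sp3, C7 sp3, C8 sp2, C9 sp2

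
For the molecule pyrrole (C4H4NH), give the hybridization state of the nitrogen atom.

sp2

N has three σ bonds; its lone pair occupies the p orbital and is part of the aromatic π system, so N is sp2 (not the sp3 a naive steric count of 4 would give).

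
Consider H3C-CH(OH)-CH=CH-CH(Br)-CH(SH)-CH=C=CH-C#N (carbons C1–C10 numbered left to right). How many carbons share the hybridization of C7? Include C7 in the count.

4

C7 is sp2 (one π bond).
C1: sp3
C2: sp3
C3: sp2 ✓
C4: sp2 ✓
C5: sp3
C6: sp3
C7: sp2 ✓
C8: sp
C9: sp2 ✓
C10: sp
4 carbons are sp2.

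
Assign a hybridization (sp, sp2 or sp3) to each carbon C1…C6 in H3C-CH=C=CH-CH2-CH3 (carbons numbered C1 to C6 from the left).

C1 sp3, C2 sp2, C3 sp, C4 sp2, C5 sp3, C6 sp3

C1: 4 σ bonds — 4 electron domains, sp3.
C2 is sp2: 3 σ bonds, plus one π bond, 3 electron-density regions.
C3 carries 2 σ bonds, plus two π bonds, giving a steric number of 2, so it is sp.
C4 carries 3 σ bonds, plus one π bond, giving a steric number of 3, so it is sp2.
C5 carries 4 σ bonds, giving a steric number of 4, so it is sp3.
C6 (4 σ bonds) has steric number 4: sp3.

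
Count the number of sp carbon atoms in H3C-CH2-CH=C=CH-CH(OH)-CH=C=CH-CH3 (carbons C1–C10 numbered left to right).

2

C1: sp3
C2: sp3
C3: sp2
C4: sp ✓
C5: sp2
C6: sp3
C7: sp2
C8: sp ✓
C9: sp2
C10: sp3
C4, C8 → 2 sp carbons.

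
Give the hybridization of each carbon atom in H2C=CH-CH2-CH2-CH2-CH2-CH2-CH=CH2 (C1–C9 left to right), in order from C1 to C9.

C1 — 3 σ bonds, plus one π bond. Steric number 3, so sp2.
C2 has 3 σ bonds, plus one π bond: steric number 3 → sp2.
C3 (4 σ bonds) has steric number 4: sp3.
C4 carries 4 σ bonds, giving a steric number of 4, so it is sp3.
C5 has 4 σ bonds: steric number 4 → sp3.
C6 is sp3: 4 σ bonds, 4 electron-density regions.
C7 — 4 σ bonds. Steric number 4, so sp3.
C8 has 3 σ bonds, plus one π bond: steric number 3 → sp2.
C9: 3 σ bonds, plus one π bond; 3 regions of electron density → sp2.

C1 sp2, C2 sp2, C3 sp3, C4 sp3, C5 sp3, C6 sp3, C7 sp3, C8 sp2, C9 sp2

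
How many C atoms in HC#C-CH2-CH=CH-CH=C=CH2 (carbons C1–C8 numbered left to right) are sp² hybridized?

C1: sp
C2: sp
C3: sp3
C4: sp2 ✓
C5: sp2 ✓
C6: sp2 ✓
C7: sp
C8: sp2 ✓
C4, C5, C6, C8 → 4 sp2 carbons.

4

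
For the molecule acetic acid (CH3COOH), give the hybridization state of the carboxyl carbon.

The carboxyl carbon — 3 σ bonds, plus one π bond. Steric number 3, so sp2.

sp^2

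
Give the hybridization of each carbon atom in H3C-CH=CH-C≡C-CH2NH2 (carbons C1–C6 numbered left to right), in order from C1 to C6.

C1 sp3, C2 sp2, C3 sp2, C4 sp, C5 sp, C6 sp3

C1 is sp3: 4 σ bonds, 4 electron-density regions.
C2: 3 σ bonds, plus one π bond — 3 electron domains, sp2.
C3 has 3 σ bonds, plus one π bond: steric number 3 → sp2.
C4 — 2 σ bonds, plus two π bonds. Steric number 2, so sp.
C5: 2 σ bonds, plus two π bonds — 2 electron domains, sp.
C6 (4 σ bonds) has steric number 4: sp3.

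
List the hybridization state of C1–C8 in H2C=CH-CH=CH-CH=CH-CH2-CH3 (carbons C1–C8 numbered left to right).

C1 carries 3 σ bonds, plus one π bond, giving a steric number of 3, so it is sp2.
C2 — 3 σ bonds, plus one π bond. Steric number 3, so sp2.
C3 is sp2: 3 σ bonds, plus one π bond, 3 electron-density regions.
C4 (3 σ bonds, plus one π bond) has steric number 3: sp2.
C5: 3 σ bonds, plus one π bond — 3 electron domains, sp2.
C6 (3 σ bonds, plus one π bond) has steric number 3: sp2.
C7 — 4 σ bonds. Steric number 4, so sp3.
C8 has 4 σ bonds: steric number 4 → sp3.

C1 sp2, C2 sp2, C3 sp2, C4 sp2, C5 sp2, C6 sp2, C7 sp3, C8 sp3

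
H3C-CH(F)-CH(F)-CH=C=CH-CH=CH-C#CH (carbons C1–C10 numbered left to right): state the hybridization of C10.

sp

C10 is sp: 2 σ bonds, plus two π bonds, 2 electron-density regions.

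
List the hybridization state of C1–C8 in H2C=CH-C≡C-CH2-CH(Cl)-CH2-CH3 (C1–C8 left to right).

C1 has 3 σ bonds, plus one π bond: steric number 3 → sp2.
C2 is sp2: 3 σ bonds, plus one π bond, 3 electron-density regions.
C3 is sp: 2 σ bonds, plus two π bonds, 2 electron-density regions.
C4 is sp: 2 σ bonds, plus two π bonds, 2 electron-density regions.
C5 is sp3: 4 σ bonds, 4 electron-density regions.
C6 (4 σ bonds) has steric number 4: sp3.
C7 (4 σ bonds) has steric number 4: sp3.
C8 is sp3: 4 σ bonds, 4 electron-density regions.

C1 sp2, C2 sp2, C3 sp, C4 sp, C5 sp3, C6 sp3, C7 sp3, C8 sp3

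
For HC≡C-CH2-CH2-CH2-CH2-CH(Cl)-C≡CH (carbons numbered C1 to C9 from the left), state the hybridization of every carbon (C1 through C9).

C1 sp, C2 sp, C3 sp3, C4 sp3, C5 sp3, C6 sp3, C7 sp3, C8 sp, C9 sp

C1 (2 σ bonds, plus two π bonds) has steric number 2: sp.
C2: 2 σ bonds, plus two π bonds — 2 electron domains, sp.
C3 is sp3: 4 σ bonds, 4 electron-density regions.
C4 — 4 σ bonds. Steric number 4, so sp3.
C5 is sp3: 4 σ bonds, 4 electron-density regions.
C6 has 4 σ bonds: steric number 4 → sp3.
C7: 4 σ bonds; 4 regions of electron density → sp3.
C8 carries 2 σ bonds, plus two π bonds, giving a steric number of 2, so it is sp.
C9 (2 σ bonds, plus two π bonds) has steric number 2: sp.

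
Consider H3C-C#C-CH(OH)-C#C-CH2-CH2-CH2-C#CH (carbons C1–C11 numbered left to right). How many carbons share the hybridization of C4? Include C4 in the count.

5

C4 is sp3 (only σ bonds).
C1: sp3 ✓
C2: sp
C3: sp
C4: sp3 ✓
C5: sp
C6: sp
C7: sp3 ✓
C8: sp3 ✓
C9: sp3 ✓
C10: sp
C11: sp
5 carbons are sp3.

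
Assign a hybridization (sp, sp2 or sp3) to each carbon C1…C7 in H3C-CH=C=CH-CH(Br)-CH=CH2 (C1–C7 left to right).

C1 has 4 σ bonds: steric number 4 → sp3.
C2 carries 3 σ bonds, plus one π bond, giving a steric number of 3, so it is sp2.
C3: 2 σ bonds, plus two π bonds; 2 regions of electron density → sp.
C4 carries 3 σ bonds, plus one π bond, giving a steric number of 3, so it is sp2.
C5 has 4 σ bonds: steric number 4 → sp3.
C6 has 3 σ bonds, plus one π bond: steric number 3 → sp2.
C7: 3 σ bonds, plus one π bond — 3 electron domains, sp2.

C1 sp3, C2 sp2, C3 sp, C4 sp2, C5 sp3, C6 sp2, C7 sp2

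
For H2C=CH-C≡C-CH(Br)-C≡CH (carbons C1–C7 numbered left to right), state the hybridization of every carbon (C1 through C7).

C1 sp2, C2 sp2, C3 sp, C4 sp, C5 sp3, C6 sp, C7 sp

C1 has 3 σ bonds, plus one π bond: steric number 3 → sp2.
C2 is sp2: 3 σ bonds, plus one π bond, 3 electron-density regions.
C3 has 2 σ bonds, plus two π bonds: steric number 2 → sp.
C4 is sp: 2 σ bonds, plus two π bonds, 2 electron-density regions.
C5: 4 σ bonds; 4 regions of electron density → sp3.
C6 (2 σ bonds, plus two π bonds) has steric number 2: sp.
C7 (2 σ bonds, plus two π bonds) has steric number 2: sp.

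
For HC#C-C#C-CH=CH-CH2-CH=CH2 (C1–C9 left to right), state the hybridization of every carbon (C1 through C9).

C1 sp, C2 sp, C3 sp, C4 sp, C5 sp2, C6 sp2, C7 sp3, C8 sp2, C9 sp2

C1 carries 2 σ bonds, plus two π bonds, giving a steric number of 2, so it is sp.
C2 (2 σ bonds, plus two π bonds) has steric number 2: sp.
C3 has 2 σ bonds, plus two π bonds: steric number 2 → sp.
C4: 2 σ bonds, plus two π bonds — 2 electron domains, sp.
C5 (3 σ bonds, plus one π bond) has steric number 3: sp2.
C6: 3 σ bonds, plus one π bond — 3 electron domains, sp2.
C7 is sp3: 4 σ bonds, 4 electron-density regions.
C8 carries 3 σ bonds, plus one π bond, giving a steric number of 3, so it is sp2.
C9 — 3 σ bonds, plus one π bond. Steric number 3, so sp2.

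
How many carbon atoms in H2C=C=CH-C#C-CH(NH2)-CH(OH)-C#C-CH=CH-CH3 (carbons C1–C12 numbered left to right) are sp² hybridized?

4

C1: sp2 ✓
C2: sp
C3: sp2 ✓
C4: sp
C5: sp
C6: sp3
C7: sp3
C8: sp
C9: sp
C10: sp2 ✓
C11: sp2 ✓
C12: sp3
C1, C3, C10, C11 → 4 sp2 carbons.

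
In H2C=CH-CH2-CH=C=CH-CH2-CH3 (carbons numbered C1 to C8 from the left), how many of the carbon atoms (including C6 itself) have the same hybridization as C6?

C6 is sp2 (one π bond).
C1: sp2 ✓
C2: sp2 ✓
C3: sp3
C4: sp2 ✓
C5: sp
C6: sp2 ✓
C7: sp3
C8: sp3
4 carbons are sp2.

4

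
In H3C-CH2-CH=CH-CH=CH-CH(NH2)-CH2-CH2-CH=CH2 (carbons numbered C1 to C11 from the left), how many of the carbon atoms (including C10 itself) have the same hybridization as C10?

6

C10 is sp2 (one π bond).
C1: sp3
C2: sp3
C3: sp2 ✓
C4: sp2 ✓
C5: sp2 ✓
C6: sp2 ✓
C7: sp3
C8: sp3
C9: sp3
C10: sp2 ✓
C11: sp2 ✓
6 carbons are sp2.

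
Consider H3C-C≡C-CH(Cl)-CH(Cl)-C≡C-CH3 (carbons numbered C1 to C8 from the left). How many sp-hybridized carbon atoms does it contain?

4

C1: sp3
C2: sp ✓
C3: sp ✓
C4: sp3
C5: sp3
C6: sp ✓
C7: sp ✓
C8: sp3
C2, C3, C6, C7 → 4 sp carbons.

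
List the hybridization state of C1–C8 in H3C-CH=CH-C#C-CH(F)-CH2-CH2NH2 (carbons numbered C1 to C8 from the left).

C1 — 4 σ bonds. Steric number 4, so sp3.
C2 is sp2: 3 σ bonds, plus one π bond, 3 electron-density regions.
C3 carries 3 σ bonds, plus one π bond, giving a steric number of 3, so it is sp2.
C4 — 2 σ bonds, plus two π bonds. Steric number 2, so sp.
C5 — 2 σ bonds, plus two π bonds. Steric number 2, so sp.
C6: 4 σ bonds; 4 regions of electron density → sp3.
C7 carries 4 σ bonds, giving a steric number of 4, so it is sp3.
C8: 4 σ bonds — 4 electron domains, sp3.

C1 sp3, C2 sp2, C3 sp2, C4 sp, C5 sp, C6 sp3, C7 sp3, C8 sp3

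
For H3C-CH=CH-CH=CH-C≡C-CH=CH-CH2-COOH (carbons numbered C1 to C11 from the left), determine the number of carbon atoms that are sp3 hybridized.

C1: sp3 ✓
C2: sp2
C3: sp2
C4: sp2
C5: sp2
C6: sp
C7: sp
C8: sp2
C9: sp2
C10: sp3 ✓
C11: sp2
C1, C10 → 2 sp3 carbons.

2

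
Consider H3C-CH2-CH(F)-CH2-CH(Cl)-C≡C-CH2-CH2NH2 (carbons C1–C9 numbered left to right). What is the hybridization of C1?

sp^3

C1: 4 σ bonds — 4 electron domains, sp3.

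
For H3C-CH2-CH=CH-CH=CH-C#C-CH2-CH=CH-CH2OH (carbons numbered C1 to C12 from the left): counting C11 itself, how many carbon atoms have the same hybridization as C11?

6

C11 is sp2 (one π bond).
C1: sp3
C2: sp3
C3: sp2 ✓
C4: sp2 ✓
C5: sp2 ✓
C6: sp2 ✓
C7: sp
C8: sp
C9: sp3
C10: sp2 ✓
C11: sp2 ✓
C12: sp3
6 carbons are sp2.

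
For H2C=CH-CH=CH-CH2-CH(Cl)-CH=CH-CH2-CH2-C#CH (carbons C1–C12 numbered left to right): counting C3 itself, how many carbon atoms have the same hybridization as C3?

6

C3 is sp2 (one π bond).
C1: sp2 ✓
C2: sp2 ✓
C3: sp2 ✓
C4: sp2 ✓
C5: sp3
C6: sp3
C7: sp2 ✓
C8: sp2 ✓
C9: sp3
C10: sp3
C11: sp
C12: sp
6 carbons are sp2.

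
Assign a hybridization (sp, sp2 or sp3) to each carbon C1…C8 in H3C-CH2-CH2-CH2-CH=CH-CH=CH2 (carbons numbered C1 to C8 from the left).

C1 sp3, C2 sp3, C3 sp3, C4 sp3, C5 sp2, C6 sp2, C7 sp2, C8 sp2

C1 carries 4 σ bonds, giving a steric number of 4, so it is sp3.
C2 — 4 σ bonds. Steric number 4, so sp3.
C3 carries 4 σ bonds, giving a steric number of 4, so it is sp3.
C4 carries 4 σ bonds, giving a steric number of 4, so it is sp3.
C5 is sp2: 3 σ bonds, plus one π bond, 3 electron-density regions.
C6 has 3 σ bonds, plus one π bond: steric number 3 → sp2.
C7: 3 σ bonds, plus one π bond — 3 electron domains, sp2.
C8 — 3 σ bonds, plus one π bond. Steric number 3, so sp2.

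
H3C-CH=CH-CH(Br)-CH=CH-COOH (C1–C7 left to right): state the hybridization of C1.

sp³

C1 carries 4 σ bonds, giving a steric number of 4, so it is sp3.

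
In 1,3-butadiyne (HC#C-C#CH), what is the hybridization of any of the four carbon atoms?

Every carbon is part of a C≡C triple bond: two σ regions → sp.

sp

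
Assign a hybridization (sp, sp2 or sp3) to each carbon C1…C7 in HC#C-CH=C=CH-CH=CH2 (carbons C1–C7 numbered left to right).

C1 sp, C2 sp, C3 sp2, C4 sp, C5 sp2, C6 sp2, C7 sp2

C1 carries 2 σ bonds, plus two π bonds, giving a steric number of 2, so it is sp.
C2: 2 σ bonds, plus two π bonds — 2 electron domains, sp.
C3 is sp2: 3 σ bonds, plus one π bond, 3 electron-density regions.
C4 has 2 σ bonds, plus two π bonds: steric number 2 → sp.
C5 (3 σ bonds, plus one π bond) has steric number 3: sp2.
C6 (3 σ bonds, plus one π bond) has steric number 3: sp2.
C7: 3 σ bonds, plus one π bond; 3 regions of electron density → sp2.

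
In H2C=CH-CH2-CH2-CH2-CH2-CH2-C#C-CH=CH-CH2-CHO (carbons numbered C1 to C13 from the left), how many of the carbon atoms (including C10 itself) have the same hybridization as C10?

5

C10 is sp2 (one π bond).
C1: sp2 ✓
C2: sp2 ✓
C3: sp3
C4: sp3
C5: sp3
C6: sp3
C7: sp3
C8: sp
C9: sp
C10: sp2 ✓
C11: sp2 ✓
C12: sp3
C13: sp2 ✓
5 carbons are sp2.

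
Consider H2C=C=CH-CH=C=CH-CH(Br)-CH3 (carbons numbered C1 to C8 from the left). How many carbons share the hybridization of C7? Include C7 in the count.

2

C7 is sp3 (only σ bonds).
C1: sp2
C2: sp
C3: sp2
C4: sp2
C5: sp
C6: sp2
C7: sp3 ✓
C8: sp3 ✓
2 carbons are sp3.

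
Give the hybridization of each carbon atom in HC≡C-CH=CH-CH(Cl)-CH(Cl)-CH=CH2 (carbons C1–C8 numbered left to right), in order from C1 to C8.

C1: 2 σ bonds, plus two π bonds — 2 electron domains, sp.
C2 is sp: 2 σ bonds, plus two π bonds, 2 electron-density regions.
C3: 3 σ bonds, plus one π bond; 3 regions of electron density → sp2.
C4: 3 σ bonds, plus one π bond; 3 regions of electron density → sp2.
C5: 4 σ bonds; 4 regions of electron density → sp3.
C6 has 4 σ bonds: steric number 4 → sp3.
C7 (3 σ bonds, plus one π bond) has steric number 3: sp2.
C8 — 3 σ bonds, plus one π bond. Steric number 3, so sp2.

C1 sp, C2 sp, C3 sp2, C4 sp2, C5 sp3, C6 sp3, C7 sp2, C8 sp2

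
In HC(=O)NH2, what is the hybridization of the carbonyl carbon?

sp^2

The carbonyl carbon is sp2: 3 σ bonds, plus one π bond, 3 electron-density regions.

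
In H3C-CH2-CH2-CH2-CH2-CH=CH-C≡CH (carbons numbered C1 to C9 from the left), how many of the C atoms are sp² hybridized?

C1: sp3
C2: sp3
C3: sp3
C4: sp3
C5: sp3
C6: sp2 ✓
C7: sp2 ✓
C8: sp
C9: sp
C6, C7 → 2 sp2 carbons.

2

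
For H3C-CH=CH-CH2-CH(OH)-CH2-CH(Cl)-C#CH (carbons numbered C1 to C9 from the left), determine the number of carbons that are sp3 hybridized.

C1: sp3 ✓
C2: sp2
C3: sp2
C4: sp3 ✓
C5: sp3 ✓
C6: sp3 ✓
C7: sp3 ✓
C8: sp
C9: sp
C1, C4, C5, C6, C7 → 5 sp3 carbons.

5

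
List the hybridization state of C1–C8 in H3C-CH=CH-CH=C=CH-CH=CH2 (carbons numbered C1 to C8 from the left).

C1 has 4 σ bonds: steric number 4 → sp3.
C2: 3 σ bonds, plus one π bond — 3 electron domains, sp2.
C3 has 3 σ bonds, plus one π bond: steric number 3 → sp2.
C4 carries 3 σ bonds, plus one π bond, giving a steric number of 3, so it is sp2.
C5 — 2 σ bonds, plus two π bonds. Steric number 2, so sp.
C6 has 3 σ bonds, plus one π bond: steric number 3 → sp2.
C7 (3 σ bonds, plus one π bond) has steric number 3: sp2.
C8 (3 σ bonds, plus one π bond) has steric number 3: sp2.

C1 sp3, C2 sp2, C3 sp2, C4 sp2, C5 sp, C6 sp2, C7 sp2, C8 sp2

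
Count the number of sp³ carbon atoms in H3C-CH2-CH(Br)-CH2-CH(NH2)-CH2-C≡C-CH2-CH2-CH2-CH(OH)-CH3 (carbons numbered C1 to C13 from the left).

C1: sp3 ✓
C2: sp3 ✓
C3: sp3 ✓
C4: sp3 ✓
C5: sp3 ✓
C6: sp3 ✓
C7: sp
C8: sp
C9: sp3 ✓
C10: sp3 ✓
C11: sp3 ✓
C12: sp3 ✓
C13: sp3 ✓
C1, C2, C3, C4, C5, C6, C9, C10, C11, C12, C13 → 11 sp3 carbons.

11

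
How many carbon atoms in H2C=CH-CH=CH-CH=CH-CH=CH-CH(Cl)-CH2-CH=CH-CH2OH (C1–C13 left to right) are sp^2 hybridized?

C1: sp2 ✓
C2: sp2 ✓
C3: sp2 ✓
C4: sp2 ✓
C5: sp2 ✓
C6: sp2 ✓
C7: sp2 ✓
C8: sp2 ✓
C9: sp3
C10: sp3
C11: sp2 ✓
C12: sp2 ✓
C13: sp3
C1, C2, C3, C4, C5, C6, C7, C8, C11, C12 → 10 sp2 carbons.

10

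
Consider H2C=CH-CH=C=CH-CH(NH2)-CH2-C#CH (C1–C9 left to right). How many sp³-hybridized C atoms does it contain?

2

C1: sp2
C2: sp2
C3: sp2
C4: sp
C5: sp2
C6: sp3 ✓
C7: sp3 ✓
C8: sp
C9: sp
C6, C7 → 2 sp3 carbons.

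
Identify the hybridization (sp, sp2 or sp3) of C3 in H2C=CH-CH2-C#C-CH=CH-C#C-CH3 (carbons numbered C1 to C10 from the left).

sp³

C3 is sp3: 4 σ bonds, 4 electron-density regions.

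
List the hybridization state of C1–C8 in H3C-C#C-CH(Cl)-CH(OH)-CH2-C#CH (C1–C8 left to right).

C1 sp3, C2 sp, C3 sp, C4 sp3, C5 sp3, C6 sp3, C7 sp, C8 sp

C1: 4 σ bonds; 4 regions of electron density → sp3.
C2 carries 2 σ bonds, plus two π bonds, giving a steric number of 2, so it is sp.
C3: 2 σ bonds, plus two π bonds — 2 electron domains, sp.
C4 is sp3: 4 σ bonds, 4 electron-density regions.
C5: 4 σ bonds — 4 electron domains, sp3.
C6 — 4 σ bonds. Steric number 4, so sp3.
C7 (2 σ bonds, plus two π bonds) has steric number 2: sp.
C8 (2 σ bonds, plus two π bonds) has steric number 2: sp.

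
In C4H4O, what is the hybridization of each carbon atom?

Each carbon atom has 3 σ bonds, plus one π bond: steric number 3 → sp2.

sp^2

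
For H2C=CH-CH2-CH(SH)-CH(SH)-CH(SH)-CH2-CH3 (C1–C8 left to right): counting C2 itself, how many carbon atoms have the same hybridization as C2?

2

C2 is sp2 (one π bond).
C1: sp2 ✓
C2: sp2 ✓
C3: sp3
C4: sp3
C5: sp3
C6: sp3
C7: sp3
C8: sp3
2 carbons are sp2.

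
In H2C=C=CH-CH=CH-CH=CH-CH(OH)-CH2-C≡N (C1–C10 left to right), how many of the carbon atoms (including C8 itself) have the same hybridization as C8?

C8 is sp3 (only σ bonds).
C1: sp2
C2: sp
C3: sp2
C4: sp2
C5: sp2
C6: sp2
C7: sp2
C8: sp3 ✓
C9: sp3 ✓
C10: sp
2 carbons are sp3.

2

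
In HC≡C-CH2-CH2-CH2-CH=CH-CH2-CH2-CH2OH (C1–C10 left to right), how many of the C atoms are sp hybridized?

2

C1: sp ✓
C2: sp ✓
C3: sp3
C4: sp3
C5: sp3
C6: sp2
C7: sp2
C8: sp3
C9: sp3
C10: sp3
C1, C2 → 2 sp carbons.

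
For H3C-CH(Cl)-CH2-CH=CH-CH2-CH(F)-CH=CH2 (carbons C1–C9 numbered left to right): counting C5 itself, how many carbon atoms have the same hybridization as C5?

C5 is sp2 (one π bond).
C1: sp3
C2: sp3
C3: sp3
C4: sp2 ✓
C5: sp2 ✓
C6: sp3
C7: sp3
C8: sp2 ✓
C9: sp2 ✓
4 carbons are sp2.

4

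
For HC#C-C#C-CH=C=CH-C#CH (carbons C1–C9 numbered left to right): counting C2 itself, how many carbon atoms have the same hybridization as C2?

C2 is sp (two π bonds).
C1: sp ✓
C2: sp ✓
C3: sp ✓
C4: sp ✓
C5: sp2
C6: sp ✓
C7: sp2
C8: sp ✓
C9: sp ✓
7 carbons are sp.

7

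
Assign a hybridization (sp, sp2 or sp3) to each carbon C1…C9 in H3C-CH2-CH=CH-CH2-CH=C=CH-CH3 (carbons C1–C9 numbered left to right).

C1 sp3, C2 sp3, C3 sp2, C4 sp2, C5 sp3, C6 sp2, C7 sp, C8 sp2, C9 sp3

C1 carries 4 σ bonds, giving a steric number of 4, so it is sp3.
C2 — 4 σ bonds. Steric number 4, so sp3.
C3: 3 σ bonds, plus one π bond — 3 electron domains, sp2.
C4 has 3 σ bonds, plus one π bond: steric number 3 → sp2.
C5: 4 σ bonds; 4 regions of electron density → sp3.
C6: 3 σ bonds, plus one π bond — 3 electron domains, sp2.
C7 — 2 σ bonds, plus two π bonds. Steric number 2, so sp.
C8 (3 σ bonds, plus one π bond) has steric number 3: sp2.
C9 — 4 σ bonds. Steric number 4, so sp3.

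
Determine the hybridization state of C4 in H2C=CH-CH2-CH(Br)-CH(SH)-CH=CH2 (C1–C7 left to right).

sp^3

C4 — 4 σ bonds. Steric number 4, so sp3.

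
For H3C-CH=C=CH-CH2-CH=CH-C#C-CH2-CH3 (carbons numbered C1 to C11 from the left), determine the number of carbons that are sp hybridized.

3

C1: sp3
C2: sp2
C3: sp ✓
C4: sp2
C5: sp3
C6: sp2
C7: sp2
C8: sp ✓
C9: sp ✓
C10: sp3
C11: sp3
C3, C8, C9 → 3 sp carbons.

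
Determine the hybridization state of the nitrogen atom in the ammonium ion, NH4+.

sp³

Four σ bonds, no lone pair → sp3, tetrahedral.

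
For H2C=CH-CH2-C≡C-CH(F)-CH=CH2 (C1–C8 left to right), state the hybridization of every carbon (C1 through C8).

C1: 3 σ bonds, plus one π bond — 3 electron domains, sp2.
C2 (3 σ bonds, plus one π bond) has steric number 3: sp2.
C3 (4 σ bonds) has steric number 4: sp3.
C4: 2 σ bonds, plus two π bonds; 2 regions of electron density → sp.
C5 is sp: 2 σ bonds, plus two π bonds, 2 electron-density regions.
C6 carries 4 σ bonds, giving a steric number of 4, so it is sp3.
C7 (3 σ bonds, plus one π bond) has steric number 3: sp2.
C8 — 3 σ bonds, plus one π bond. Steric number 3, so sp2.

C1 sp2, C2 sp2, C3 sp3, C4 sp, C5 sp, C6 sp3, C7 sp2, C8 sp2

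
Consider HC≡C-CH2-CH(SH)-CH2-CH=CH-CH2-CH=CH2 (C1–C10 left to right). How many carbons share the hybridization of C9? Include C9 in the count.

C9 is sp2 (one π bond).
C1: sp
C2: sp
C3: sp3
C4: sp3
C5: sp3
C6: sp2 ✓
C7: sp2 ✓
C8: sp3
C9: sp2 ✓
C10: sp2 ✓
4 carbons are sp2.

4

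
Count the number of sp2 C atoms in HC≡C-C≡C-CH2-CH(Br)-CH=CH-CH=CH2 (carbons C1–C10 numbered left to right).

4

C1: sp
C2: sp
C3: sp
C4: sp
C5: sp3
C6: sp3
C7: sp2 ✓
C8: sp2 ✓
C9: sp2 ✓
C10: sp2 ✓
C7, C8, C9, C10 → 4 sp2 carbons.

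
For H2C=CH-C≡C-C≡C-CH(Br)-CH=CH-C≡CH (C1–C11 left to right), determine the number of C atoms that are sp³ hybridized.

C1: sp2
C2: sp2
C3: sp
C4: sp
C5: sp
C6: sp
C7: sp3 ✓
C8: sp2
C9: sp2
C10: sp
C11: sp
C7 → 1 sp3 carbon.

1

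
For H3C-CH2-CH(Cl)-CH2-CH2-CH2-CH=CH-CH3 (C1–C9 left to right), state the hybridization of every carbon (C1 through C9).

C1 carries 4 σ bonds, giving a steric number of 4, so it is sp3.
C2 is sp3: 4 σ bonds, 4 electron-density regions.
C3: 4 σ bonds — 4 electron domains, sp3.
C4 — 4 σ bonds. Steric number 4, so sp3.
C5 is sp3: 4 σ bonds, 4 electron-density regions.
C6 carries 4 σ bonds, giving a steric number of 4, so it is sp3.
C7 is sp2: 3 σ bonds, plus one π bond, 3 electron-density regions.
C8: 3 σ bonds, plus one π bond — 3 electron domains, sp2.
C9: 4 σ bonds; 4 regions of electron density → sp3.

C1 sp3, C2 sp3, C3 sp3, C4 sp3, C5 sp3, C6 sp3, C7 sp2, C8 sp2, C9 sp3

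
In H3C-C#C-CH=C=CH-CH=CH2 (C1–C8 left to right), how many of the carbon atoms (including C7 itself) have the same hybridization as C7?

4

C7 is sp2 (one π bond).
C1: sp3
C2: sp
C3: sp
C4: sp2 ✓
C5: sp
C6: sp2 ✓
C7: sp2 ✓
C8: sp2 ✓
4 carbons are sp2.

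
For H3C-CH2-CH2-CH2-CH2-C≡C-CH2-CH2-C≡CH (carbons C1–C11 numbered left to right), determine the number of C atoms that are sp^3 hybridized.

7

C1: sp3 ✓
C2: sp3 ✓
C3: sp3 ✓
C4: sp3 ✓
C5: sp3 ✓
C6: sp
C7: sp
C8: sp3 ✓
C9: sp3 ✓
C10: sp
C11: sp
C1, C2, C3, C4, C5, C8, C9 → 7 sp3 carbons.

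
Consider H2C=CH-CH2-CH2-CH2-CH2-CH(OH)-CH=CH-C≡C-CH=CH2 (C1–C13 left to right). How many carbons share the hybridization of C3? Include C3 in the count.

5

C3 is sp3 (only σ bonds).
C1: sp2
C2: sp2
C3: sp3 ✓
C4: sp3 ✓
C5: sp3 ✓
C6: sp3 ✓
C7: sp3 ✓
C8: sp2
C9: sp2
C10: sp
C11: sp
C12: sp2
C13: sp2
5 carbons are sp3.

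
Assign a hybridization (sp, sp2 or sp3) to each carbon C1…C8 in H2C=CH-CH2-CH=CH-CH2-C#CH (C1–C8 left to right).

C1 sp2, C2 sp2, C3 sp3, C4 sp2, C5 sp2, C6 sp3, C7 sp, C8 sp

C1 (3 σ bonds, plus one π bond) has steric number 3: sp2.
C2: 3 σ bonds, plus one π bond — 3 electron domains, sp2.
C3: 4 σ bonds — 4 electron domains, sp3.
C4 (3 σ bonds, plus one π bond) has steric number 3: sp2.
C5: 3 σ bonds, plus one π bond; 3 regions of electron density → sp2.
C6 carries 4 σ bonds, giving a steric number of 4, so it is sp3.
C7 (2 σ bonds, plus two π bonds) has steric number 2: sp.
C8 carries 2 σ bonds, plus two π bonds, giving a steric number of 2, so it is sp.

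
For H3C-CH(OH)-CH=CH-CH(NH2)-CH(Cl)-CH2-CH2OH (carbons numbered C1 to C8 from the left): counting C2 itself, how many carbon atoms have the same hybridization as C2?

C2 is sp3 (only σ bonds).
C1: sp3 ✓
C2: sp3 ✓
C3: sp2
C4: sp2
C5: sp3 ✓
C6: sp3 ✓
C7: sp3 ✓
C8: sp3 ✓
6 carbons are sp3.

6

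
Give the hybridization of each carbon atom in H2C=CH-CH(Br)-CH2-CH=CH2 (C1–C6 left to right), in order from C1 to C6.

C1 carries 3 σ bonds, plus one π bond, giving a steric number of 3, so it is sp2.
C2 (3 σ bonds, plus one π bond) has steric number 3: sp2.
C3: 4 σ bonds; 4 regions of electron density → sp3.
C4 (4 σ bonds) has steric number 4: sp3.
C5 — 3 σ bonds, plus one π bond. Steric number 3, so sp2.
C6: 3 σ bonds, plus one π bond — 3 electron domains, sp2.

C1 sp2, C2 sp2, C3 sp3, C4 sp3, C5 sp2, C6 sp2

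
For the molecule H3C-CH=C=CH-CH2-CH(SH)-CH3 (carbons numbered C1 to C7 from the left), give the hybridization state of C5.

sp3

C5 is sp3: 4 σ bonds, 4 electron-density regions.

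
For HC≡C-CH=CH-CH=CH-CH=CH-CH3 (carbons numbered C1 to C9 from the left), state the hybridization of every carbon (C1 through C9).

C1 — 2 σ bonds, plus two π bonds. Steric number 2, so sp.
C2 is sp: 2 σ bonds, plus two π bonds, 2 electron-density regions.
C3 is sp2: 3 σ bonds, plus one π bond, 3 electron-density regions.
C4 — 3 σ bonds, plus one π bond. Steric number 3, so sp2.
C5 (3 σ bonds, plus one π bond) has steric number 3: sp2.
C6 (3 σ bonds, plus one π bond) has steric number 3: sp2.
C7 is sp2: 3 σ bonds, plus one π bond, 3 electron-density regions.
C8 is sp2: 3 σ bonds, plus one π bond, 3 electron-density regions.
C9: 4 σ bonds — 4 electron domains, sp3.

C1 sp, C2 sp, C3 sp2, C4 sp2, C5 sp2, C6 sp2, C7 sp2, C8 sp2, C9 sp3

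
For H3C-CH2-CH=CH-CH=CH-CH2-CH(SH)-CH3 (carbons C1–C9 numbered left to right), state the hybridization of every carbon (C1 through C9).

C1 is sp3: 4 σ bonds, 4 electron-density regions.
C2 has 4 σ bonds: steric number 4 → sp3.
C3: 3 σ bonds, plus one π bond — 3 electron domains, sp2.
C4 — 3 σ bonds, plus one π bond. Steric number 3, so sp2.
C5: 3 σ bonds, plus one π bond — 3 electron domains, sp2.
C6 — 3 σ bonds, plus one π bond. Steric number 3, so sp2.
C7: 4 σ bonds — 4 electron domains, sp3.
C8 — 4 σ bonds. Steric number 4, so sp3.
C9 carries 4 σ bonds, giving a steric number of 4, so it is sp3.

C1 sp3, C2 sp3, C3 sp2, C4 sp2, C5 sp2, C6 sp2, C7 sp3, C8 sp3, C9 sp3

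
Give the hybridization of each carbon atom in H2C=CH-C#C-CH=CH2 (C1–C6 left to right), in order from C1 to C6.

C1 (3 σ bonds, plus one π bond) has steric number 3: sp2.
C2: 3 σ bonds, plus one π bond; 3 regions of electron density → sp2.
C3 (2 σ bonds, plus two π bonds) has steric number 2: sp.
C4: 2 σ bonds, plus two π bonds; 2 regions of electron density → sp.
C5: 3 σ bonds, plus one π bond; 3 regions of electron density → sp2.
C6 has 3 σ bonds, plus one π bond: steric number 3 → sp2.

C1 sp2, C2 sp2, C3 sp, C4 sp, C5 sp2, C6 sp2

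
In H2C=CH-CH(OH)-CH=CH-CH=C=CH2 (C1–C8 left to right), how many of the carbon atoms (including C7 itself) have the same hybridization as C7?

C7 is sp (two π bonds).
C1: sp2
C2: sp2
C3: sp3
C4: sp2
C5: sp2
C6: sp2
C7: sp ✓
C8: sp2
1 carbon is sp.

1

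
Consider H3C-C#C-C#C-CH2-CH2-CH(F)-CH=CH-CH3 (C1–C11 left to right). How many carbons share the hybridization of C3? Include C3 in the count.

4

C3 is sp (two π bonds).
C1: sp3
C2: sp ✓
C3: sp ✓
C4: sp ✓
C5: sp ✓
C6: sp3
C7: sp3
C8: sp3
C9: sp2
C10: sp2
C11: sp3
4 carbons are sp.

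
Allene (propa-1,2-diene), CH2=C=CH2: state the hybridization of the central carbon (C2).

sp

Two σ bonds and two π bonds (one to each neighbour) → sp.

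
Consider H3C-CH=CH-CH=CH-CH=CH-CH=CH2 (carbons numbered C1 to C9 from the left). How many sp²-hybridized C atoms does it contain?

8

C1: sp3
C2: sp2 ✓
C3: sp2 ✓
C4: sp2 ✓
C5: sp2 ✓
C6: sp2 ✓
C7: sp2 ✓
C8: sp2 ✓
C9: sp2 ✓
C2, C3, C4, C5, C6, C7, C8, C9 → 8 sp2 carbons.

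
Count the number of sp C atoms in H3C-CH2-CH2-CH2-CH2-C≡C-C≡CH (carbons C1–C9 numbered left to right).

C1: sp3
C2: sp3
C3: sp3
C4: sp3
C5: sp3
C6: sp ✓
C7: sp ✓
C8: sp ✓
C9: sp ✓
C6, C7, C8, C9 → 4 sp carbons.

4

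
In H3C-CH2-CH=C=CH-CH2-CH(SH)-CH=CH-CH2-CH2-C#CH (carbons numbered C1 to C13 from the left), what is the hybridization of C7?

C7 (4 σ bonds) has steric number 4: sp3.

sp^3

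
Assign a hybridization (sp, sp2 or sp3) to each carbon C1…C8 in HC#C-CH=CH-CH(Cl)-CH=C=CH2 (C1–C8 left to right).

C1 sp, C2 sp, C3 sp2, C4 sp2, C5 sp3, C6 sp2, C7 sp, C8 sp2

C1 has 2 σ bonds, plus two π bonds: steric number 2 → sp.
C2: 2 σ bonds, plus two π bonds; 2 regions of electron density → sp.
C3 (3 σ bonds, plus one π bond) has steric number 3: sp2.
C4 carries 3 σ bonds, plus one π bond, giving a steric number of 3, so it is sp2.
C5 — 4 σ bonds. Steric number 4, so sp3.
C6 — 3 σ bonds, plus one π bond. Steric number 3, so sp2.
C7 carries 2 σ bonds, plus two π bonds, giving a steric number of 2, so it is sp.
C8 is sp2: 3 σ bonds, plus one π bond, 3 electron-density regions.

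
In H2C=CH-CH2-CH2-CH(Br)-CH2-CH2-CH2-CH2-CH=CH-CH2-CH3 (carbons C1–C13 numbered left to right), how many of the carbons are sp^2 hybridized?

4

C1: sp2 ✓
C2: sp2 ✓
C3: sp3
C4: sp3
C5: sp3
C6: sp3
C7: sp3
C8: sp3
C9: sp3
C10: sp2 ✓
C11: sp2 ✓
C12: sp3
C13: sp3
C1, C2, C10, C11 → 4 sp2 carbons.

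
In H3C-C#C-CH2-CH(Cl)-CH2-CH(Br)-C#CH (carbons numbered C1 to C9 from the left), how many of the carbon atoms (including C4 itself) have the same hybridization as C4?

5

C4 is sp3 (only σ bonds).
C1: sp3 ✓
C2: sp
C3: sp
C4: sp3 ✓
C5: sp3 ✓
C6: sp3 ✓
C7: sp3 ✓
C8: sp
C9: sp
5 carbons are sp3.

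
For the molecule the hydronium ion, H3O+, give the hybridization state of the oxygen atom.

sp^3

Three σ bonds + one lone pair = steric number 4 → sp3.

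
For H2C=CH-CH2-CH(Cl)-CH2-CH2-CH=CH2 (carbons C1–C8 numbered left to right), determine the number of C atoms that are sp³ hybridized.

C1: sp2
C2: sp2
C3: sp3 ✓
C4: sp3 ✓
C5: sp3 ✓
C6: sp3 ✓
C7: sp2
C8: sp2
C3, C4, C5, C6 → 4 sp3 carbons.

4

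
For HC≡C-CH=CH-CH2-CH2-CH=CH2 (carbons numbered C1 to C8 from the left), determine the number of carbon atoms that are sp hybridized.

2

C1: sp ✓
C2: sp ✓
C3: sp2
C4: sp2
C5: sp3
C6: sp3
C7: sp2
C8: sp2
C1, C2 → 2 sp carbons.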